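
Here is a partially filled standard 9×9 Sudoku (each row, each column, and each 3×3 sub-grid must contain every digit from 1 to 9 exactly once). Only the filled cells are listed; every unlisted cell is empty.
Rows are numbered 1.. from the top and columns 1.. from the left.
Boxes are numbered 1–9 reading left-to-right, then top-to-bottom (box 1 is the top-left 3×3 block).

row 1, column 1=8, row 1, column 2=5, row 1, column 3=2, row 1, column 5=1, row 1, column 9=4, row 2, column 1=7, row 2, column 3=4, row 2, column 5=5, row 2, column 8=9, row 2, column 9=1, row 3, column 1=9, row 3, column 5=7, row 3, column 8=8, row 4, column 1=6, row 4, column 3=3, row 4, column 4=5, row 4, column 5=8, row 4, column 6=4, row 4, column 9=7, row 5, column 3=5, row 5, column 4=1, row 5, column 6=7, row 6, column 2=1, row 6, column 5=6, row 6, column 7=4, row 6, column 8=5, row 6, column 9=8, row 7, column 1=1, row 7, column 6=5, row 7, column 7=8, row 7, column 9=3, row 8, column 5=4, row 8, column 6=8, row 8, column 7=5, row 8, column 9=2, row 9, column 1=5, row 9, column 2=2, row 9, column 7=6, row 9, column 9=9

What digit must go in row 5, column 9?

6

Row 5 already contains {1, 5, 7}.
Column 9 already contains {1, 2, 3, 4, 7, 8, 9}.
Its 3×3 block (box 6) already contains {4, 5, 7, 8}.
The only value from 1–9 not eliminated is 6, so row 5, column 9 = 6.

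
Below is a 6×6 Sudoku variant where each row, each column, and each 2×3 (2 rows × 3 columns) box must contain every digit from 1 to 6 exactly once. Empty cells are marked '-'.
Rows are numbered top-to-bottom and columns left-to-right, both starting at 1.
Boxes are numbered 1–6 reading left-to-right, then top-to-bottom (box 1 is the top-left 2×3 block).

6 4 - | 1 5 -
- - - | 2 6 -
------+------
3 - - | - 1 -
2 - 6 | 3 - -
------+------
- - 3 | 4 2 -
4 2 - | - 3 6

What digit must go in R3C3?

Cell R3C3 itself could take any of {4, 5} by direct elimination.
Consider where 4 can go in box 3.
R3C2 is out (column 2 already has a 4).
R4C2 is out (column 2 already has a 4).
So the only cell in box 3 that can hold 4 is R3C3.
Therefore R3C3 = 4.

4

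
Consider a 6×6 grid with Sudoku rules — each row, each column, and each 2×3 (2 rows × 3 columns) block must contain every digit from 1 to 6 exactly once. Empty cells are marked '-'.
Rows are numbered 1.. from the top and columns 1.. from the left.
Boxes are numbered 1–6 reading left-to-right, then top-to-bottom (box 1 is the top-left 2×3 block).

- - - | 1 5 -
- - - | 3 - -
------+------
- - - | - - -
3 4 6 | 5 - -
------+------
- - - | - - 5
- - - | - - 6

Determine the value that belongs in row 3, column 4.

6

Cell row 3, column 4 itself could take any of {2, 4, 6} by direct elimination.
Consider where 6 can go in column 4.
row 5, column 4 is out (box 6 already has a 6).
row 6, column 4 is out (row 6 already has a 6).
So the only cell in column 4 that can hold 6 is row 3, column 4.
Therefore row 3, column 4 = 6.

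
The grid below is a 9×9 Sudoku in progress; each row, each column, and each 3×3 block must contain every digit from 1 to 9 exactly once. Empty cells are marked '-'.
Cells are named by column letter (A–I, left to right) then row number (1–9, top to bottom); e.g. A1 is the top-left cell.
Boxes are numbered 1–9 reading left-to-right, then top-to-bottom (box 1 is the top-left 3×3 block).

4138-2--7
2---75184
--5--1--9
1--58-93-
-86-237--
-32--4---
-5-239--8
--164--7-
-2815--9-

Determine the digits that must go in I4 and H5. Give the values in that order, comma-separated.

2,4

For I4:
  Consider where 2 can go in row 4.
  B4 is out (column B already has a 2).
  C4 is out (column C already has a 2).
  F4 is out (column F already has a 2).
  So the only cell in row 4 that can hold 2 is I4.
  So I4 = 2.
For H5:
  Consider where 4 can go in row 5.
  A5 is out (column A already has a 4).
  D5 is out (box 5 already has a 4).
  I5 is out (column I already has a 4).
  So the only cell in row 5 that can hold 4 is H5.
  So H5 = 4.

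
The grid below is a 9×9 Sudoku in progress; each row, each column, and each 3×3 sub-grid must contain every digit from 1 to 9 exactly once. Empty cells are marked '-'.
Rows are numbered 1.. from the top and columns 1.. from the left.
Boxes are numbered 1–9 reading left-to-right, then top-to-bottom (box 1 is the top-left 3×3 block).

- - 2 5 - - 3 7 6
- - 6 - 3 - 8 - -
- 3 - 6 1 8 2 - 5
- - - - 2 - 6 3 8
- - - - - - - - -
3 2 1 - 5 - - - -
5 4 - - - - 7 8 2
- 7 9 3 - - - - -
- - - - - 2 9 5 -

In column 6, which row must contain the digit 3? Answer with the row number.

Consider where 3 can go in column 6.
row 1, column 6 is out (row 1 already has a 3). row 2, column 6 is out (row 2 already has a 3). row 4, column 6 is out (row 4 already has a 3). row 6, column 6 is out (row 6 already has a 3). The remaining empty cells in column 6 are similarly blocked.
So the only cell in column 6 that can hold 3 is row 5, column 6.
That is row 5.

5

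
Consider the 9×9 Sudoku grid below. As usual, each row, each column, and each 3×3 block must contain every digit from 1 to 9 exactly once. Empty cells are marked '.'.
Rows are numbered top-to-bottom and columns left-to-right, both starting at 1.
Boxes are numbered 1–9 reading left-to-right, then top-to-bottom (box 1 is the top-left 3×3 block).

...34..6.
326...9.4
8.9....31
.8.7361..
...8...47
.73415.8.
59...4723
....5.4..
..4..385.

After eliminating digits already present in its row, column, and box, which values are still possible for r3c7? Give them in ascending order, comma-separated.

Row 3 already contains {1, 3, 8, 9}.
Column 7 already contains {1, 4, 7, 8, 9}.
Its 3×3 block (box 3) already contains {1, 3, 4, 6, 9}.
Removing those from 1–9 leaves {2, 5} as the candidates for r3c7.

2,5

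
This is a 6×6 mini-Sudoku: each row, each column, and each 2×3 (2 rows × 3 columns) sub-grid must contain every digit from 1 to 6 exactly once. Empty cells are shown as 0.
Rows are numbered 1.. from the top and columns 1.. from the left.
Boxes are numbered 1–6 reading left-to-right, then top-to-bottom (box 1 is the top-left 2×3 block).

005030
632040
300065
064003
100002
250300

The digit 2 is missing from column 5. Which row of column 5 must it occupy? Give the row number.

4

Consider where 2 can go in column 5.
row 5, column 5 is out (row 5 already has a 2).
row 6, column 5 is out (row 6 already has a 2).
So the only cell in column 5 that can hold 2 is row 4, column 5.
That is row 4.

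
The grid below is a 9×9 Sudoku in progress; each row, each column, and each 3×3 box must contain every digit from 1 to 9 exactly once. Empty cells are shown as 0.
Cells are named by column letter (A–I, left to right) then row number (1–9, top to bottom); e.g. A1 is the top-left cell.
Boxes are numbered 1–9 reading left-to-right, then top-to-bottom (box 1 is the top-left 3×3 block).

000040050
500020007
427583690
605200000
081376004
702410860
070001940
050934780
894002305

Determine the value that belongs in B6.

Row 6 already contains {1, 2, 4, 6, 7, 8}.
Column B already contains {2, 5, 7, 8, 9}.
Its 3×3 block (box 4) already contains {1, 2, 5, 6, 7, 8}.
The only value from 1–9 not eliminated is 3, so B6 = 3.

3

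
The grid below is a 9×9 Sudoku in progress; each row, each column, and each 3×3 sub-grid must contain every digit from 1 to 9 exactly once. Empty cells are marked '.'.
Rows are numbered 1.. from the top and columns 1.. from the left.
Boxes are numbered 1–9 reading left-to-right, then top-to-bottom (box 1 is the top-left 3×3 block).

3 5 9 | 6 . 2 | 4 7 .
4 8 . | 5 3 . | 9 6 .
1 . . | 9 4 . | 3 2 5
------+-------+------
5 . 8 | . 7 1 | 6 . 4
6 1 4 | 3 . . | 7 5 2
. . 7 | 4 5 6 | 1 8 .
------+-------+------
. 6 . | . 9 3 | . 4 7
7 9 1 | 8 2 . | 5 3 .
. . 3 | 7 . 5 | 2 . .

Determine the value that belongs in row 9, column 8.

Cell row 9, column 8 itself could take any of {1, 9} by direct elimination.
Consider where 1 can go in column 8.
row 4, column 8 is out (row 4 already has a 1).
So the only cell in column 8 that can hold 1 is row 9, column 8.
Therefore row 9, column 8 = 1.

1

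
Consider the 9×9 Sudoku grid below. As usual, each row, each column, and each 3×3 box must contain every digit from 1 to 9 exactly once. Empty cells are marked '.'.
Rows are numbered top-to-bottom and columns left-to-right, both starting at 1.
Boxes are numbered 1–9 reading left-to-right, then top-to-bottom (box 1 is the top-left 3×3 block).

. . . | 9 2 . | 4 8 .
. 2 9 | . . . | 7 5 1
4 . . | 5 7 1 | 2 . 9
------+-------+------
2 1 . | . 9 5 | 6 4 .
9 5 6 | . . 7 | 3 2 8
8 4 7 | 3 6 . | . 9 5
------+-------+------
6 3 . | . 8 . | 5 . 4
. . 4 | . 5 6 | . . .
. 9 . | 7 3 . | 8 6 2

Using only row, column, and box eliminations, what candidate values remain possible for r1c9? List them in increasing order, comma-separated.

3,6

Row 1 already contains {2, 4, 8, 9}.
Column 9 already contains {1, 2, 4, 5, 8, 9}.
Its 3×3 block (box 3) already contains {1, 2, 4, 5, 7, 8, 9}.
Removing those from 1–9 leaves {3, 6} as the candidates for r1c9.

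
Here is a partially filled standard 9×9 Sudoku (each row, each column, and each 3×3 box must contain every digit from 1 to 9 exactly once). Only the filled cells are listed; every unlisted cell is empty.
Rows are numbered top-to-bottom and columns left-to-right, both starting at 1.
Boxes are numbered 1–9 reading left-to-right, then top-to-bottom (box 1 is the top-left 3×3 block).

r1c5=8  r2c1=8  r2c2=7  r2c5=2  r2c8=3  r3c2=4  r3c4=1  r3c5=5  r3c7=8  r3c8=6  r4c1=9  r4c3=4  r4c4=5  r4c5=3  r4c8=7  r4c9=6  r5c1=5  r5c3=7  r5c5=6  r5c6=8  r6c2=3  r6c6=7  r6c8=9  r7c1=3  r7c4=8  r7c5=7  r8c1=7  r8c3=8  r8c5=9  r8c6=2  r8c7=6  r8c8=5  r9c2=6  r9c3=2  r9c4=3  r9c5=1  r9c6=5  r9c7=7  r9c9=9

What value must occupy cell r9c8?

Cell r9c8 itself could take any of {4, 8} by direct elimination.
Consider where 8 can go in column 8.
r1c8 is out (row 1 already has a 8).
r5c8 is out (row 5 already has a 8).
r7c8 is out (row 7 already has a 8).
So the only cell in column 8 that can hold 8 is r9c8.
Therefore r9c8 = 8.

8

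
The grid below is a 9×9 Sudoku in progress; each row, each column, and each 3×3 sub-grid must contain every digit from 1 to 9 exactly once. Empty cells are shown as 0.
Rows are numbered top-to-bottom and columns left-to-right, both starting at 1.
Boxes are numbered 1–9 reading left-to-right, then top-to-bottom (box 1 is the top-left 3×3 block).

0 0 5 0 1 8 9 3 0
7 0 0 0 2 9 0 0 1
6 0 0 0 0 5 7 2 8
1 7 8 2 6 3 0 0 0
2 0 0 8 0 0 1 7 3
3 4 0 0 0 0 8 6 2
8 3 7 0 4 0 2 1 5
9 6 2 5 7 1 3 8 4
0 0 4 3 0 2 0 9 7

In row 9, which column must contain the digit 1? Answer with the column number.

2

Consider where 1 can go in row 9.
R9C1 is out (column 1 already has a 1).
R9C5 is out (column 5 already has a 1).
R9C7 is out (column 7 already has a 1).
So the only cell in row 9 that can hold 1 is R9C2.
That is column 2.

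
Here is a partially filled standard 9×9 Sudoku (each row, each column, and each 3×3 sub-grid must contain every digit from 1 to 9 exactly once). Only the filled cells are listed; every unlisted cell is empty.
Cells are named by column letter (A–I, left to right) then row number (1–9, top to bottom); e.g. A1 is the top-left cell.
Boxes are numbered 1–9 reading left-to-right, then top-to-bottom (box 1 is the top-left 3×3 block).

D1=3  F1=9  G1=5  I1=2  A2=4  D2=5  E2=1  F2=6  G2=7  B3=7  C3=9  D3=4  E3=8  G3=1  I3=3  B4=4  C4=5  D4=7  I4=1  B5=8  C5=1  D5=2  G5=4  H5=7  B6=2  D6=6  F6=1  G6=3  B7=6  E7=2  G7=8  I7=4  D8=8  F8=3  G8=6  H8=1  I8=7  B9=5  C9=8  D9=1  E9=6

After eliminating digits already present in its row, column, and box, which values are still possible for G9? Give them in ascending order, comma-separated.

2,9

Row 9 already contains {1, 5, 6, 8}.
Column G already contains {1, 3, 4, 5, 6, 7, 8}.
Its 3×3 block (box 9) already contains {1, 4, 6, 7, 8}.
Removing those from 1–9 leaves {2, 9} as the candidates for G9.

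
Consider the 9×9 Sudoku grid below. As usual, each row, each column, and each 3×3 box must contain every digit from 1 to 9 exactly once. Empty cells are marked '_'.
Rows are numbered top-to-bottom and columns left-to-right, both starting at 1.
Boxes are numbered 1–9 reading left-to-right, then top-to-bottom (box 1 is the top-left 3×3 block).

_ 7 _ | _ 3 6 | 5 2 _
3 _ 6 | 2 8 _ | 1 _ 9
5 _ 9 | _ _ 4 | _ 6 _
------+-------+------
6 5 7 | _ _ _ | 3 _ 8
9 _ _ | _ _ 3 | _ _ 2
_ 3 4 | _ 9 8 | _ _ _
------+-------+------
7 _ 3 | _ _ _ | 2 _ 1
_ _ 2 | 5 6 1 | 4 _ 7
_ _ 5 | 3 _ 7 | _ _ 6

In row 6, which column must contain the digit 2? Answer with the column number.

1

Consider where 2 can go in row 6.
R6C4 is out (column 4 already has a 2).
R6C7 is out (column 7 already has a 2).
R6C8 is out (column 8 already has a 2).
R6C9 is out (column 9 already has a 2).
So the only cell in row 6 that can hold 2 is R6C1.
That is column 1.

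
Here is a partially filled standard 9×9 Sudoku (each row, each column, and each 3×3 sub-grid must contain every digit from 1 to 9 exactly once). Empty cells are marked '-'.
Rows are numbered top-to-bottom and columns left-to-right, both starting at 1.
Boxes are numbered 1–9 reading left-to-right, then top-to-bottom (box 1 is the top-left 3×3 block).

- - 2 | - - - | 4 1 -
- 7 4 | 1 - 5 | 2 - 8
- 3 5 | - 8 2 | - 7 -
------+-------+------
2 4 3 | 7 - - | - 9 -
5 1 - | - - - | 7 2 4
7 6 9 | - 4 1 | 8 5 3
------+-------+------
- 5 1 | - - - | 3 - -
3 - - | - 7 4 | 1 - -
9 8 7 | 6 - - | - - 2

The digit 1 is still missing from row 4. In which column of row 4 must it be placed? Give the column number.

Consider where 1 can go in row 4.
R4C5 is out (box 5 already has a 1).
R4C6 is out (column 6 already has a 1).
R4C7 is out (column 7 already has a 1).
So the only cell in row 4 that can hold 1 is R4C9.
That is column 9.

9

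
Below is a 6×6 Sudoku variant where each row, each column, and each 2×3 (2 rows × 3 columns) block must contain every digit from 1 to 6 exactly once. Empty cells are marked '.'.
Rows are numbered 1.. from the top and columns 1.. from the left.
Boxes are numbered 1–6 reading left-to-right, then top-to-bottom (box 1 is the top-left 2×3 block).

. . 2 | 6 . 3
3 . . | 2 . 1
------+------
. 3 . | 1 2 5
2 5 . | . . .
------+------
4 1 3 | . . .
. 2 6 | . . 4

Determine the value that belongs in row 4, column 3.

Cell row 4, column 3 itself could take any of {1, 4} by direct elimination.
Consider where 1 can go in row 4.
row 4, column 4 is out (column 4 already has a 1).
row 4, column 5 is out (box 4 already has a 1).
row 4, column 6 is out (column 6 already has a 1).
So the only cell in row 4 that can hold 1 is row 4, column 3.
Therefore row 4, column 3 = 1.

1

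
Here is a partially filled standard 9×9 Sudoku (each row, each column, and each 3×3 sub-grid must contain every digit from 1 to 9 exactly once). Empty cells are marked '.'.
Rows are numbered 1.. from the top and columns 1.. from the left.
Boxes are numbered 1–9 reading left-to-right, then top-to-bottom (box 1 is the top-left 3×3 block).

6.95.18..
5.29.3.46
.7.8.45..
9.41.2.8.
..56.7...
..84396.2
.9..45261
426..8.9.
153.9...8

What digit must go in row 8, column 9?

5

Cell row 8, column 9 itself could take any of {3, 5, 7} by direct elimination.
Consider where 5 can go in box 9.
row 8, column 7 is out (column 7 already has a 5).
row 9, column 7 is out (row 9 already has a 5).
row 9, column 8 is out (row 9 already has a 5).
So the only cell in box 9 that can hold 5 is row 8, column 9.
Therefore row 8, column 9 = 5.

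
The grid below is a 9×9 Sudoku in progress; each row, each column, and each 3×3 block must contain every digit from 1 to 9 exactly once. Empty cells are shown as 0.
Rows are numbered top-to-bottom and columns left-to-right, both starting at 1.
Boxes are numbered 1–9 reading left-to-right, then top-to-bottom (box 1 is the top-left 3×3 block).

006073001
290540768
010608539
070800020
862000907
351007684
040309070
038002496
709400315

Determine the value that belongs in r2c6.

1

Row 2 already contains {2, 4, 5, 6, 7, 8, 9}.
Column 6 already contains {2, 3, 7, 8, 9}.
Its 3×3 block (box 2) already contains {3, 4, 5, 6, 7, 8}.
The only value from 1–9 not eliminated is 1, so r2c6 = 1.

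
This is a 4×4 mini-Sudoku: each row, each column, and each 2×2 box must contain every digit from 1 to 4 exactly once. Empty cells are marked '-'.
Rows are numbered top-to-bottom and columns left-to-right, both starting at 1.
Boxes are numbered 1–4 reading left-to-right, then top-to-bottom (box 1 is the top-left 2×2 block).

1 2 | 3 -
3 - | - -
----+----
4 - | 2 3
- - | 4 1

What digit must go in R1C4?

4

Row 1 already contains {1, 2, 3}.
Column 4 already contains {1, 3}.
Its 2×2 block (box 2) already contains {3}.
The only value from 1–4 not eliminated is 4, so R1C4 = 4.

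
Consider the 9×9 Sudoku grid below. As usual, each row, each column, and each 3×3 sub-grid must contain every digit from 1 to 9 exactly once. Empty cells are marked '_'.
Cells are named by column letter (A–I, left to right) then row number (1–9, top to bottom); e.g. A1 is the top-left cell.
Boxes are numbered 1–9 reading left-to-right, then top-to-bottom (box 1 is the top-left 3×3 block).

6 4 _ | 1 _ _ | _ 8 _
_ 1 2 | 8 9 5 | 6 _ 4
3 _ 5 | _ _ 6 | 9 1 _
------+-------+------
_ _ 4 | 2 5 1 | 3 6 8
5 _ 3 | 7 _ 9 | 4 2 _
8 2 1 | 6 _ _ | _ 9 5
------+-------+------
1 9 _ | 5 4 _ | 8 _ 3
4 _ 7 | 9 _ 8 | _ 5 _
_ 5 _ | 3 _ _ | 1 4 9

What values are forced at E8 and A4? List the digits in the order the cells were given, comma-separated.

1,9

For E8:
  Consider where 1 can go in row 8.
  B8 is out (column B already has a 1).
  G8 is out (column G already has a 1).
  I8 is out (box 9 already has a 1).
  So the only cell in row 8 that can hold 1 is E8.
  So E8 = 1.
For A4:
  Consider where 9 can go in box 4.
  B4 is out (column B already has a 9).
  B5 is out (row 5 already has a 9).
  So the only cell in box 4 that can hold 9 is A4.
  So A4 = 9.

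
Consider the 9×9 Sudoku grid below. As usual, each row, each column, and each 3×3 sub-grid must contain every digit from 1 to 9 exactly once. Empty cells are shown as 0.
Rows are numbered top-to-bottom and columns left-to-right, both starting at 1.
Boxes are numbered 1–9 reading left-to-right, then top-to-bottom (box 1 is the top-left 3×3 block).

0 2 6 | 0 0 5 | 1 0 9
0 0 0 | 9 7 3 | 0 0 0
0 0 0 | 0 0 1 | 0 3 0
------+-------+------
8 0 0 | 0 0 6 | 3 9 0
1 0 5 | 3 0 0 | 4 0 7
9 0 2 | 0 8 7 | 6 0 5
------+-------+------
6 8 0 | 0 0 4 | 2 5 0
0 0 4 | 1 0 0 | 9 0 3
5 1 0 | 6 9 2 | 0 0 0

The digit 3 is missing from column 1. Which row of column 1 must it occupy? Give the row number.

1

Consider where 3 can go in column 1.
r2c1 is out (row 2 already has a 3).
r3c1 is out (row 3 already has a 3).
r8c1 is out (row 8 already has a 3).
So the only cell in column 1 that can hold 3 is r1c1.
That is row 1.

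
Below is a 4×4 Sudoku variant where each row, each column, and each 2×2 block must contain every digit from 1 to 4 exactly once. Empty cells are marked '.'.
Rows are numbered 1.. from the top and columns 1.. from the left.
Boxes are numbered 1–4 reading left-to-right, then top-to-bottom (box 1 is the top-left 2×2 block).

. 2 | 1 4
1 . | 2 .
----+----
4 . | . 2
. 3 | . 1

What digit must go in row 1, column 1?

Row 1 already contains {1, 2, 4}.
Column 1 already contains {1, 4}.
Its 2×2 block (box 1) already contains {1, 2}.
The only value from 1–4 not eliminated is 3, so row 1, column 1 = 3.

3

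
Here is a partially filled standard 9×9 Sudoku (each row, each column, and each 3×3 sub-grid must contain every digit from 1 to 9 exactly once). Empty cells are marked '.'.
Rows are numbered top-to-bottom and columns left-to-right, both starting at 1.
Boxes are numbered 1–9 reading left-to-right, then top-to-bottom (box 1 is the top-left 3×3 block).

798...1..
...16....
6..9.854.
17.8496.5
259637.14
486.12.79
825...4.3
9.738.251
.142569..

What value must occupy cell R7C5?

Cell R7C5 itself could take any of {7, 9} by direct elimination.
Consider where 9 can go in box 8.
R7C4 is out (column 4 already has a 9).
R7C6 is out (column 6 already has a 9).
R8C6 is out (row 8 already has a 9).
So the only cell in box 8 that can hold 9 is R7C5.
Therefore R7C5 = 9.

9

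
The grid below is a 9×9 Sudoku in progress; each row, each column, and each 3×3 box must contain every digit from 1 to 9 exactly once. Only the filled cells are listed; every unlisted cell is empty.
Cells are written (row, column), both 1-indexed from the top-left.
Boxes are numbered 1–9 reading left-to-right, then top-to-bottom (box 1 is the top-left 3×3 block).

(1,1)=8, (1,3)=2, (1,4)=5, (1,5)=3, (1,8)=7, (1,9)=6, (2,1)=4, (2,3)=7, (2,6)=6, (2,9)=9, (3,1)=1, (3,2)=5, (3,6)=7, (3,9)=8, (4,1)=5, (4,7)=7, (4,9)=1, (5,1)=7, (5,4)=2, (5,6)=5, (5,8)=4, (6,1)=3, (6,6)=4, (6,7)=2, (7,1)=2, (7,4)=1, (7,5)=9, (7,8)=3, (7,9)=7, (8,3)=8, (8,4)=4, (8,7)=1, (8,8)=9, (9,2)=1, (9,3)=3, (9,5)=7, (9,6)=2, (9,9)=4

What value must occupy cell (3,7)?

3

Cell (3,7) itself could take any of {3, 4} by direct elimination.
Consider where 3 can go in row 3.
(3,3) is out (column 3 already has a 3).
(3,4) is out (box 2 already has a 3).
(3,5) is out (column 5 already has a 3).
(3,8) is out (column 8 already has a 3).
So the only cell in row 3 that can hold 3 is (3,7).
Therefore (3,7) = 3.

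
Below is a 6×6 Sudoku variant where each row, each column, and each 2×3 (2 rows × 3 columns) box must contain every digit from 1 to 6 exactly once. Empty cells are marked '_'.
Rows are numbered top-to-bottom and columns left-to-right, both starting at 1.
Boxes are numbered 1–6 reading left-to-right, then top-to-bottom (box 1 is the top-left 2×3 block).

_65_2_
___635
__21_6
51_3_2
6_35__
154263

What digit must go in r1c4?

4

Row 1 already contains {2, 5, 6}.
Column 4 already contains {1, 2, 3, 5, 6}.
Its 2×3 block (box 2) already contains {2, 3, 5, 6}.
The only value from 1–6 not eliminated is 4, so r1c4 = 4.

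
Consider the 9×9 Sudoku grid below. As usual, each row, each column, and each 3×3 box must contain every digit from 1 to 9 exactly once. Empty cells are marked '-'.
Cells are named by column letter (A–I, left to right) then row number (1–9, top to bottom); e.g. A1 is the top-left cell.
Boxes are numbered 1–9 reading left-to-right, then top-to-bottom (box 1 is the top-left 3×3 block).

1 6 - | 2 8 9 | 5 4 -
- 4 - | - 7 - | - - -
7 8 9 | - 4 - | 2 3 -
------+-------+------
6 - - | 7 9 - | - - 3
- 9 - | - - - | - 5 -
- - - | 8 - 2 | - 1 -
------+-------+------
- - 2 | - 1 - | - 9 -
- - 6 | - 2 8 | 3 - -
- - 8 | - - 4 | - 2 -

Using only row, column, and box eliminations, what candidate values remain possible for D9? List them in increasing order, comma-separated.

3,5,6,9

Row 9 already contains {2, 4, 8}.
Column D already contains {2, 7, 8}.
Its 3×3 block (box 8) already contains {1, 2, 4, 8}.
Removing those from 1–9 leaves {3, 5, 6, 9} as the candidates for D9.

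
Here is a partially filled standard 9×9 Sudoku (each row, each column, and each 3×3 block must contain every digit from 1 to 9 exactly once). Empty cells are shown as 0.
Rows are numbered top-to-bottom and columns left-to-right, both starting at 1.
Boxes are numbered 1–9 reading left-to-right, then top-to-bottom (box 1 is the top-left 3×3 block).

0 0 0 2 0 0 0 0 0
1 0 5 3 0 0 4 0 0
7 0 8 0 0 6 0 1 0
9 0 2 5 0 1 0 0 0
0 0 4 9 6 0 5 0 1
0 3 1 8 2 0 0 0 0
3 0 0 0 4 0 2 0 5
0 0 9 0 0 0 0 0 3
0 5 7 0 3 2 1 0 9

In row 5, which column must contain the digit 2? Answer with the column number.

Consider where 2 can go in row 5.
R5C1 is out (box 4 already has a 2).
R5C2 is out (box 4 already has a 2).
R5C6 is out (column 6 already has a 2).
So the only cell in row 5 that can hold 2 is R5C8.
That is column 8.

8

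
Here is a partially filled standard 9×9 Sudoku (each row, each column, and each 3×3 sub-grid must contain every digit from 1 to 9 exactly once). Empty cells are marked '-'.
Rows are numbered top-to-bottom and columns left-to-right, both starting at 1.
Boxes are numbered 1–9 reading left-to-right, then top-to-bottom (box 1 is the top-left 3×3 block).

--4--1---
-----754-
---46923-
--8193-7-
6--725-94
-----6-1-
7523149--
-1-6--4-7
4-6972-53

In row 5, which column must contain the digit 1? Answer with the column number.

3

Consider where 1 can go in row 5.
R5C2 is out (column 2 already has a 1).
R5C7 is out (box 6 already has a 1).
So the only cell in row 5 that can hold 1 is R5C3.
That is column 3.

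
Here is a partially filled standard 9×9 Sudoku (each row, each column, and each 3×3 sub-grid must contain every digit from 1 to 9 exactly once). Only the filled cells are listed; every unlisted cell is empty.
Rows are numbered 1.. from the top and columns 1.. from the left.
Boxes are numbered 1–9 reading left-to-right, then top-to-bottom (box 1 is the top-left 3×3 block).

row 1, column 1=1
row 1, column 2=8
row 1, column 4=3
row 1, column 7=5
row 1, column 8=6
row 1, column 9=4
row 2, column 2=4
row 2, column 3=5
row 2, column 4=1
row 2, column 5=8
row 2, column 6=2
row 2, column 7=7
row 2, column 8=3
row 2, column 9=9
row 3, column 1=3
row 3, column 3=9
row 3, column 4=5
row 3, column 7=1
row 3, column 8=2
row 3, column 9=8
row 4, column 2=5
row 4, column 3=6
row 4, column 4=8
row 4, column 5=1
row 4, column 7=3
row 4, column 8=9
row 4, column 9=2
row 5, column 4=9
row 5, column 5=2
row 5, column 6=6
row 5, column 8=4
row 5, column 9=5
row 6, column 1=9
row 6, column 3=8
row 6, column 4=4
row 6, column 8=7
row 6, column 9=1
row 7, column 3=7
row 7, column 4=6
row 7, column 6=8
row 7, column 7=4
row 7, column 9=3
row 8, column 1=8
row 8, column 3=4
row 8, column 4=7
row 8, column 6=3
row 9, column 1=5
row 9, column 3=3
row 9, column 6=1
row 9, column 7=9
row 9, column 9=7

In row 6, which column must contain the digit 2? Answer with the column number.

Consider where 2 can go in row 6.
row 6, column 5 is out (column 5 already has a 2).
row 6, column 6 is out (column 6 already has a 2).
row 6, column 7 is out (box 6 already has a 2).
So the only cell in row 6 that can hold 2 is row 6, column 2.
That is column 2.

2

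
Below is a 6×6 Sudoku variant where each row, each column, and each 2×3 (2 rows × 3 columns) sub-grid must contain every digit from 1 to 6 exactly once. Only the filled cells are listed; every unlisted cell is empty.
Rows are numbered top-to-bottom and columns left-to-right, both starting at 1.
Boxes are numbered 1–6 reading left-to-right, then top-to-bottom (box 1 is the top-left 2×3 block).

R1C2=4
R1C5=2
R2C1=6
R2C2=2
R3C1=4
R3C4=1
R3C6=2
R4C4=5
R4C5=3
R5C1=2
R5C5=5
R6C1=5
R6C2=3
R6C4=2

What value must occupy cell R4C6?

Cell R4C6 itself could take any of {4, 6} by direct elimination.
Consider where 4 can go in row 4.
R4C1 is out (column 1 already has a 4).
R4C2 is out (column 2 already has a 4).
R4C3 is out (box 3 already has a 4).
So the only cell in row 4 that can hold 4 is R4C6.
Therefore R4C6 = 4.

4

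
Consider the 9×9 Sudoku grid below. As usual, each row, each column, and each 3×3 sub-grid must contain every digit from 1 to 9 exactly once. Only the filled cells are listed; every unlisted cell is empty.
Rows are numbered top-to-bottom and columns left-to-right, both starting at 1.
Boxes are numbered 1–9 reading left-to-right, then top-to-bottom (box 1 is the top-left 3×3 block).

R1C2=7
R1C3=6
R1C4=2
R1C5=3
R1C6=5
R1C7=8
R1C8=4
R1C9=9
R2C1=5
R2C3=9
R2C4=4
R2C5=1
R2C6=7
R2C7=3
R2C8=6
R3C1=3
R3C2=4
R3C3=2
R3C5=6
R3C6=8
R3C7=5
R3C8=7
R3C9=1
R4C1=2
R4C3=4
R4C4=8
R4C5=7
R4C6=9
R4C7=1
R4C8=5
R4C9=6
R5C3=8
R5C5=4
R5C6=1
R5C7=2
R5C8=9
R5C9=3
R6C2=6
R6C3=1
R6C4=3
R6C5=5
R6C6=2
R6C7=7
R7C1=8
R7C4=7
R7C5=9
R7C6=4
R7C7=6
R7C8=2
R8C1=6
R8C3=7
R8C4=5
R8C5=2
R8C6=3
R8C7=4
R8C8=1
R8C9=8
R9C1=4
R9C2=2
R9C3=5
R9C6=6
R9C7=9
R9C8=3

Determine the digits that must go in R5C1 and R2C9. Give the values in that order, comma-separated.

7,2

For R5C1:
  Row 5 already contains {1, 2, 3, 4, 8, 9}.
  Column 1 already contains {2, 3, 4, 5, 6, 8}.
  Its 3×3 block (box 4) already contains {1, 2, 4, 6, 8}.
  The only value from 1–9 not eliminated is 7, so R5C1 = 7.
For R2C9:
  Row 2 already contains {1, 3, 4, 5, 6, 7, 9}.
  Column 9 already contains {1, 3, 6, 8, 9}.
  Its 3×3 block (box 3) already contains {1, 3, 4, 5, 6, 7, 8, 9}.
  The only value from 1–9 not eliminated is 2, so R2C9 = 2.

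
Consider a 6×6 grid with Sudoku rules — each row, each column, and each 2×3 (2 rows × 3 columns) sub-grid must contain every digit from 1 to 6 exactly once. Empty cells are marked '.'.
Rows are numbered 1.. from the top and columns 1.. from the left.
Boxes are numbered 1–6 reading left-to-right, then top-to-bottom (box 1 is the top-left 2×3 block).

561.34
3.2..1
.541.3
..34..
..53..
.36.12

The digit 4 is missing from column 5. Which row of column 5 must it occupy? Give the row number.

5

Consider where 4 can go in column 5.
row 2, column 5 is out (box 2 already has a 4).
row 3, column 5 is out (row 3 already has a 4).
row 4, column 5 is out (row 4 already has a 4).
So the only cell in column 5 that can hold 4 is row 5, column 5.
That is row 5.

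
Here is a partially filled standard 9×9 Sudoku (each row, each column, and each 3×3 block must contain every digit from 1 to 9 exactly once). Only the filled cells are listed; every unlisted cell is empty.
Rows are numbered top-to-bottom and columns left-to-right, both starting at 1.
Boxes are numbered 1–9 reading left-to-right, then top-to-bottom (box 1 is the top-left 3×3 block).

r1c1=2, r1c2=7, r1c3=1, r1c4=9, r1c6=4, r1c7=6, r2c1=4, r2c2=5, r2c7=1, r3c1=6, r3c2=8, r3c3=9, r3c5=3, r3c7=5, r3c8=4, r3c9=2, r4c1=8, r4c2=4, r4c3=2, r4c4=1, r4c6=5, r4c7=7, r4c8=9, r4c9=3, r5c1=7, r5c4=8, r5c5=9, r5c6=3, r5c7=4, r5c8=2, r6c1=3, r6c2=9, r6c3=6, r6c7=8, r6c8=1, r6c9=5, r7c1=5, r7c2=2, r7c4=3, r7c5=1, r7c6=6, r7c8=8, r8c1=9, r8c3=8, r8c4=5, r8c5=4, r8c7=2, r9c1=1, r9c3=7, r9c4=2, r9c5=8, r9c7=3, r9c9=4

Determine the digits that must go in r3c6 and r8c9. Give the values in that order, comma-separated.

1,1

For r3c6:
  Consider where 1 can go in column 6.
  r2c6 is out (row 2 already has a 1).
  r6c6 is out (row 6 already has a 1).
  r8c6 is out (box 8 already has a 1).
  r9c6 is out (row 9 already has a 1).
  So the only cell in column 6 that can hold 1 is r3c6.
  So r3c6 = 1.
For r8c9:
  Consider where 1 can go in column 9.
  r1c9 is out (row 1 already has a 1).
  r2c9 is out (row 2 already has a 1).
  r5c9 is out (box 6 already has a 1).
  r7c9 is out (row 7 already has a 1).
  So the only cell in column 9 that can hold 1 is r8c9.
  So r8c9 = 1.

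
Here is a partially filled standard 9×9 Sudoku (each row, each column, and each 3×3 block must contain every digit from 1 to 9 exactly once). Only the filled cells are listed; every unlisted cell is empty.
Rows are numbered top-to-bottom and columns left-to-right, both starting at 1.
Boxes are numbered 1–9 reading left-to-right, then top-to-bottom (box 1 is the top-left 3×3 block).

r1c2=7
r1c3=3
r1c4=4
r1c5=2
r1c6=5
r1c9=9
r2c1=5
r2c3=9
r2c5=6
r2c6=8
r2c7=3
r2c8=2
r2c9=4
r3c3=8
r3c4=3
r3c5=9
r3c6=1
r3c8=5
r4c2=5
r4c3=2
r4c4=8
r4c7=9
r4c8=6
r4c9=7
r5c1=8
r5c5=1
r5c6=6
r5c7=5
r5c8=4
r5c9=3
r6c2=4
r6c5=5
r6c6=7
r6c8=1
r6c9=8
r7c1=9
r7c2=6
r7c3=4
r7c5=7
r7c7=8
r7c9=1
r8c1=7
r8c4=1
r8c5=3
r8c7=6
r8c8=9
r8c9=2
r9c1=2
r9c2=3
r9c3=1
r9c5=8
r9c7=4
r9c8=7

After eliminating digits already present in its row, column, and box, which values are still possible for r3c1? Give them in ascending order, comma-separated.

4,6

Row 3 already contains {1, 3, 5, 8, 9}.
Column 1 already contains {2, 5, 7, 8, 9}.
Its 3×3 block (box 1) already contains {3, 5, 7, 8, 9}.
Removing those from 1–9 leaves {4, 6} as the candidates for r3c1.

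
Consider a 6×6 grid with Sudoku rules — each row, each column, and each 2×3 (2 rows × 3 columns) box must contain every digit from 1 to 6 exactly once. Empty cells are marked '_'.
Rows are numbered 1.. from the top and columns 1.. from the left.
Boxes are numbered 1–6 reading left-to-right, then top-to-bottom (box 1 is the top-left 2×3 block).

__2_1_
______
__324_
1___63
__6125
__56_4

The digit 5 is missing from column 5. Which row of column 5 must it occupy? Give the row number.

Consider where 5 can go in column 5.
row 6, column 5 is out (row 6 already has a 5).
So the only cell in column 5 that can hold 5 is row 2, column 5.
That is row 2.

2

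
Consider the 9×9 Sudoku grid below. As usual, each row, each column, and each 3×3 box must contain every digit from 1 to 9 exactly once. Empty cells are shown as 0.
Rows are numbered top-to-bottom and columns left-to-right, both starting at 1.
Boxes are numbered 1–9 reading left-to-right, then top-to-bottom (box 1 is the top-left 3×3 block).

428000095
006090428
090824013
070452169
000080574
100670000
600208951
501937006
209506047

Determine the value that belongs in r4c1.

Cell r4c1 itself could take any of {3, 8} by direct elimination.
Consider where 8 can go in row 4.
r4c3 is out (column 3 already has a 8).
So the only cell in row 4 that can hold 8 is r4c1.
Therefore r4c1 = 8.

8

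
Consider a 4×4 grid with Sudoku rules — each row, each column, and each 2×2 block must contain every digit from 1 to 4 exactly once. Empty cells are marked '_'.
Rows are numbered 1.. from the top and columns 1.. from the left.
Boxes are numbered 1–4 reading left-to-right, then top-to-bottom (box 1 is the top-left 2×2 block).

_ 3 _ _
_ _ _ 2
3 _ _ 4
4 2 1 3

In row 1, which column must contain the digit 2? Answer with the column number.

1

Consider where 2 can go in row 1.
row 1, column 3 is out (box 2 already has a 2).
row 1, column 4 is out (column 4 already has a 2).
So the only cell in row 1 that can hold 2 is row 1, column 1.
That is column 1.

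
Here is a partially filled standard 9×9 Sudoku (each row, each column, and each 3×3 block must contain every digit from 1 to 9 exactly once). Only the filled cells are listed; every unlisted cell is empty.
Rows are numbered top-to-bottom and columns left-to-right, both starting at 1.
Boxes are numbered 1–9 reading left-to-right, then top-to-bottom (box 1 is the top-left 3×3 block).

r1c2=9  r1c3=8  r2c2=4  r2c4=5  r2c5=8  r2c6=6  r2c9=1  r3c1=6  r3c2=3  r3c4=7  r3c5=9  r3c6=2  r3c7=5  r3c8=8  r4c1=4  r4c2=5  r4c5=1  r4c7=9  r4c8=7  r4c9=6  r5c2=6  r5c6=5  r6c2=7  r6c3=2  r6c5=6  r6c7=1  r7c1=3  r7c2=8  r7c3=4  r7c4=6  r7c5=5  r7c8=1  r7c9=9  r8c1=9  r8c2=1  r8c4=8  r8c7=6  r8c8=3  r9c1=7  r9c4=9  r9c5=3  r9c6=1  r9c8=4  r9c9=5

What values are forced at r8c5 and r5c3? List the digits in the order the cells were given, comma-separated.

2,9

For r8c5:
  Consider where 2 can go in box 8.
  r7c6 is out (column 6 already has a 2).
  r8c6 is out (column 6 already has a 2).
  So the only cell in box 8 that can hold 2 is r8c5.
  So r8c5 = 2.
For r5c3:
  Consider where 9 can go in column 3.
  r2c3 is out (box 1 already has a 9).
  r3c3 is out (row 3 already has a 9).
  r4c3 is out (row 4 already has a 9).
  r8c3 is out (row 8 already has a 9).
  r9c3 is out (row 9 already has a 9).
  So the only cell in column 3 that can hold 9 is r5c3.
  So r5c3 = 9.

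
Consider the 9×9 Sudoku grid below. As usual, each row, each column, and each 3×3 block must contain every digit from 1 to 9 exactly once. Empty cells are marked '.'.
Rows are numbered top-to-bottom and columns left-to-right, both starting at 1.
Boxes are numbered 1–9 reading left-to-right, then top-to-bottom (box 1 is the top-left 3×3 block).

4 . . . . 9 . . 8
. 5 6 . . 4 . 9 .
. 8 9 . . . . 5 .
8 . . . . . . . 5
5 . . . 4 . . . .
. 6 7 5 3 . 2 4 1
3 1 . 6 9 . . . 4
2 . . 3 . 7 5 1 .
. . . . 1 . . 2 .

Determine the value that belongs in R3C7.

4

Cell R3C7 itself could take any of {1, 3, 4, 6, 7} by direct elimination.
Consider where 4 can go in row 3.
R3C1 is out (column 1 already has a 4).
R3C4 is out (box 2 already has a 4).
R3C5 is out (column 5 already has a 4).
R3C6 is out (column 6 already has a 4).
R3C9 is out (column 9 already has a 4).
So the only cell in row 3 that can hold 4 is R3C7.
Therefore R3C7 = 4.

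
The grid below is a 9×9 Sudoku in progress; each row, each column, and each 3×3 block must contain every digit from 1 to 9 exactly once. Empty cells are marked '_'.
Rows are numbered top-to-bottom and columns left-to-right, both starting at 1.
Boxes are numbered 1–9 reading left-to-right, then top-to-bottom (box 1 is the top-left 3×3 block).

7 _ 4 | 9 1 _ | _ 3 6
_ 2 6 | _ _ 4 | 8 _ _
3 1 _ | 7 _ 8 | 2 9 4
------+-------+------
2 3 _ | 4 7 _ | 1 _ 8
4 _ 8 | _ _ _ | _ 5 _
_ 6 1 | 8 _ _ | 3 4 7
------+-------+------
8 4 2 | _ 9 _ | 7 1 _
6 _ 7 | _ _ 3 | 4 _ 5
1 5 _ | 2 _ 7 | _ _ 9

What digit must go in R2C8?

Row 2 already contains {2, 4, 6, 8}.
Column 8 already contains {1, 3, 4, 5, 9}.
Its 3×3 block (box 3) already contains {2, 3, 4, 6, 8, 9}.
The only value from 1–9 not eliminated is 7, so R2C8 = 7.

7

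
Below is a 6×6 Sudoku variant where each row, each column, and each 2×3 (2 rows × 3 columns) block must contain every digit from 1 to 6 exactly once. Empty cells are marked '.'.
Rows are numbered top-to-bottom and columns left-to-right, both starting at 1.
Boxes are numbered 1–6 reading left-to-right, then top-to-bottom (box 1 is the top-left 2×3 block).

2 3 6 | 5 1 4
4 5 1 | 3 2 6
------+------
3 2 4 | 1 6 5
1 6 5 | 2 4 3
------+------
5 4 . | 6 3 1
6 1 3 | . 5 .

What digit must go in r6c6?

Row 6 already contains {1, 3, 5, 6}.
Column 6 already contains {1, 3, 4, 5, 6}.
Its 2×3 block (box 6) already contains {1, 3, 5, 6}.
The only value from 1–6 not eliminated is 2, so r6c6 = 2.

2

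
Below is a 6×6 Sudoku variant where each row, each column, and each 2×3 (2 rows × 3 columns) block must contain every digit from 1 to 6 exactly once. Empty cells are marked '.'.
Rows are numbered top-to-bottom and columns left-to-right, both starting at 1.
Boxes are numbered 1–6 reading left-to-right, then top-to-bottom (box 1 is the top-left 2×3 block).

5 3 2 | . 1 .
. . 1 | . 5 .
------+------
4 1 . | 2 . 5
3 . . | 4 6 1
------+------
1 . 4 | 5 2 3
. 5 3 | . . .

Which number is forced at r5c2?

6

Row 5 already contains {1, 2, 3, 4, 5}.
Column 2 already contains {1, 3, 5}.
Its 2×3 block (box 5) already contains {1, 3, 4, 5}.
The only value from 1–6 not eliminated is 6, so r5c2 = 6.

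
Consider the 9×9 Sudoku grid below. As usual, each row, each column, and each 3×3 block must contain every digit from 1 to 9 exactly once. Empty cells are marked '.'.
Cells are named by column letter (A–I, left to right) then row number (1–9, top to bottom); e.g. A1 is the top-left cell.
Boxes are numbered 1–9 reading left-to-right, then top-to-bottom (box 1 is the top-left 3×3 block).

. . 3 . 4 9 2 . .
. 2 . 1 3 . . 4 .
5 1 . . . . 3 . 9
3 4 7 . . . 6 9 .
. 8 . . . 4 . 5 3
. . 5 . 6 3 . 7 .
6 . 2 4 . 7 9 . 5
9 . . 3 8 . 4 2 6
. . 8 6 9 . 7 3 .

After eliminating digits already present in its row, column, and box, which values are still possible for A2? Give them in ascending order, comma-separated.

7,8

Row 2 already contains {1, 2, 3, 4}.
Column A already contains {3, 5, 6, 9}.
Its 3×3 block (box 1) already contains {1, 2, 3, 5}.
Removing those from 1–9 leaves {7, 8} as the candidates for A2.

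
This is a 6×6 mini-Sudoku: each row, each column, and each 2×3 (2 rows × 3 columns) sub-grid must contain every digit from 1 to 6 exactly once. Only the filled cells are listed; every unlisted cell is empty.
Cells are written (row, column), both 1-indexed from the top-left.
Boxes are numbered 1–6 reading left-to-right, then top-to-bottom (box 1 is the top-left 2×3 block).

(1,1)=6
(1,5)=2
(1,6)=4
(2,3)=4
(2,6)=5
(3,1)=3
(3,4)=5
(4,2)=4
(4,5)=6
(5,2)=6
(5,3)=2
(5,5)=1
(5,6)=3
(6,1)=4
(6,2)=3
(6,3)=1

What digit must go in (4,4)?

Cell (4,4) itself could take any of {1, 2, 3} by direct elimination.
Consider where 3 can go in row 4.
(4,1) is out (column 1 already has a 3).
(4,3) is out (box 3 already has a 3).
(4,6) is out (column 6 already has a 3).
So the only cell in row 4 that can hold 3 is (4,4).
Therefore (4,4) = 3.

3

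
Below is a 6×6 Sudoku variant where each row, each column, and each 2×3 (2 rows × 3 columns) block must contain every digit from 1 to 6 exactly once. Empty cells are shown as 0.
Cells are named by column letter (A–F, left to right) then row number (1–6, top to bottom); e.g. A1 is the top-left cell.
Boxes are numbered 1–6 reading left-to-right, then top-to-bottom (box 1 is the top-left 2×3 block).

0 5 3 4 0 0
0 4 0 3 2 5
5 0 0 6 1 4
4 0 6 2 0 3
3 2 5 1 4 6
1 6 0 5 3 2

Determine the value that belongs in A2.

6

Row 2 already contains {2, 3, 4, 5}.
Column A already contains {1, 3, 4, 5}.
Its 2×3 block (box 1) already contains {3, 4, 5}.
The only value from 1–6 not eliminated is 6, so A2 = 6.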